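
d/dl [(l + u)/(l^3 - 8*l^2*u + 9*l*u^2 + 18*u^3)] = (-2*l + 9*u)/(l^4 - 18*l^3*u + 117*l^2*u^2 - 324*l*u^3 + 324*u^4)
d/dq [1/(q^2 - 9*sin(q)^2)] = 2*(-q + 9*sin(2*q)/2)/(q^2 - 9*sin(q)^2)^2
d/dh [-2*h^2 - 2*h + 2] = -4*h - 2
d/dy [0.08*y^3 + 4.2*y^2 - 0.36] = y*(0.24*y + 8.4)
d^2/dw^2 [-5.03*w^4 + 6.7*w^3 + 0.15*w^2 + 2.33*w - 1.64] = -60.36*w^2 + 40.2*w + 0.3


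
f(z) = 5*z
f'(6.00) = 5.00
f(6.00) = 30.00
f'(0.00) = 5.00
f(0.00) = 0.00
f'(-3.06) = 5.00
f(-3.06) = -15.30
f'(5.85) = 5.00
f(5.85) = 29.25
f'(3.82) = 5.00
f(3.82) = 19.10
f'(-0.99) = 5.00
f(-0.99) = -4.95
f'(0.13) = 5.00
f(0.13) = 0.65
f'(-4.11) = 5.00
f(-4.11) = -20.55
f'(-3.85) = 5.00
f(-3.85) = -19.25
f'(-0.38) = 5.00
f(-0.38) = -1.90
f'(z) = 5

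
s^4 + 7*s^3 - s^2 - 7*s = s*(s - 1)*(s + 1)*(s + 7)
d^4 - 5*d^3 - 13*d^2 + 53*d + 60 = (d - 5)*(d - 4)*(d + 1)*(d + 3)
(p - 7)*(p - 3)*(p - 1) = p^3 - 11*p^2 + 31*p - 21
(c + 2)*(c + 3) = c^2 + 5*c + 6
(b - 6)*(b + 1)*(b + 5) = b^3 - 31*b - 30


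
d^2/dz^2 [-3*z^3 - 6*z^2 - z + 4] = -18*z - 12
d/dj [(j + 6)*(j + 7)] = 2*j + 13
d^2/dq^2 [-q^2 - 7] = -2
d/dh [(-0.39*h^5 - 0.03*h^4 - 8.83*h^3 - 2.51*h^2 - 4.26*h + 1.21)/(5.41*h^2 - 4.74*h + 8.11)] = (-6.3297*h^6 + 7.0698*h^5 - 63.1582*h^4 + 82.7352*h^3 - 179.8899*h^2 - 53.8044*h - 28.8132)/(29.2681*h^4 - 51.2868*h^3 + 110.2178*h^2 - 76.8828*h + 65.7721)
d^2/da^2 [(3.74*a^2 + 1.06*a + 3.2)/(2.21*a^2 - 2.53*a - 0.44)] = (52.177216*a^3 + 115.595376*a^2 - 101.168496*a + 46.277264)/(10.793861*a^6 - 37.070319*a^5 + 35.990955*a^4 - 1.433245*a^3 - 7.16562*a^2 - 1.469424*a - 0.085184)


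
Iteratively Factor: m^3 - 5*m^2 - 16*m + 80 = (m - 5)*(m^2 - 16) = (m - 5)*(m - 4)*(m + 4)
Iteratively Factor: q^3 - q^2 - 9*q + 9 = (q + 3)*(q^2 - 4*q + 3) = (q - 1)*(q + 3)*(q - 3)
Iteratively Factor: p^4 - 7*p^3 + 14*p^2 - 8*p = (p - 4)*(p^3 - 3*p^2 + 2*p) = (p - 4)*(p - 2)*(p^2 - p) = (p - 4)*(p - 2)*(p - 1)*(p)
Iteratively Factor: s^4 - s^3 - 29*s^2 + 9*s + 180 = (s - 5)*(s^3 + 4*s^2 - 9*s - 36) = (s - 5)*(s + 4)*(s^2 - 9) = (s - 5)*(s - 3)*(s + 4)*(s + 3)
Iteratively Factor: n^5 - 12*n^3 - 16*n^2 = (n + 2)*(n^4 - 2*n^3 - 8*n^2) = (n - 4)*(n + 2)*(n^3 + 2*n^2) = (n - 4)*(n + 2)^2*(n^2) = n*(n - 4)*(n + 2)^2*(n)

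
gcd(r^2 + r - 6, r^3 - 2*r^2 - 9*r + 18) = r^2 + r - 6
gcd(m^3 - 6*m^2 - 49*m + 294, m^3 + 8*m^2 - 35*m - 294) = m^2 + m - 42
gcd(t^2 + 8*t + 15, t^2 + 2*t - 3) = t + 3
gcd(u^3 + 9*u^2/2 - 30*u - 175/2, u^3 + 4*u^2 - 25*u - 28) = u + 7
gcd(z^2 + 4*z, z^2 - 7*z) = z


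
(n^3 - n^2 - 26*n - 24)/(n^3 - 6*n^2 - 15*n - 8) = (n^2 - 2*n - 24)/(n^2 - 7*n - 8)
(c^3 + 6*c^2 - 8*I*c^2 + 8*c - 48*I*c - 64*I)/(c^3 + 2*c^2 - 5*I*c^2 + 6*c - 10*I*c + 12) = (c^2 + c*(4 - 8*I) - 32*I)/(c^2 - 5*I*c + 6)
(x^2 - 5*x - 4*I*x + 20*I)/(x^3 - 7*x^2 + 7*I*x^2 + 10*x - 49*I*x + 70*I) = (x - 4*I)/(x^2 + x*(-2 + 7*I) - 14*I)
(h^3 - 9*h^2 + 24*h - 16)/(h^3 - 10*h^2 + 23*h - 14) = (h^2 - 8*h + 16)/(h^2 - 9*h + 14)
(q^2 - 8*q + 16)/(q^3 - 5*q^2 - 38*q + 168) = (q - 4)/(q^2 - q - 42)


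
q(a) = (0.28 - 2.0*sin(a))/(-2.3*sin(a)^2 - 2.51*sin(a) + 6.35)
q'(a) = (0.28 - 2.0*sin(a))*(4.6*sin(a)*cos(a) + 2.51*cos(a))/(-2.3*sin(a)^2 - 2.51*sin(a) + 6.35)^2 - 2.0*cos(a)/(-2.3*sin(a)^2 - 2.51*sin(a) + 6.35)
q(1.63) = -1.11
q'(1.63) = 0.38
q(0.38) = -0.09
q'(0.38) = -0.43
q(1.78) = -0.99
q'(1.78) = 1.10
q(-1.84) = 0.33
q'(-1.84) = 0.11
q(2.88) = -0.04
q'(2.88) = 0.38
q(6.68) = -0.10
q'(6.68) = -0.44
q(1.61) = -1.11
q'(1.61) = 0.25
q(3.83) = 0.22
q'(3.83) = 0.23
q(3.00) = 0.00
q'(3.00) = 0.33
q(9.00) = -0.11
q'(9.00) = 0.46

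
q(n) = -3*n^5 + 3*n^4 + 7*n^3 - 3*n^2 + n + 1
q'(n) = -15*n^4 + 12*n^3 + 21*n^2 - 6*n + 1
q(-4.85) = 8837.55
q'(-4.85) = -9144.56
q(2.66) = -135.14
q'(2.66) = -391.48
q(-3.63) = 2034.74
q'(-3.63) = -2878.95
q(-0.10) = 0.86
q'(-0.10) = 1.80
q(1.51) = 11.82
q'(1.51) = 3.15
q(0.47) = 1.61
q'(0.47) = 3.33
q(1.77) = 9.52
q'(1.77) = -24.51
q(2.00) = -1.00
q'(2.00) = -71.00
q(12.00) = -672611.00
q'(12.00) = -287351.00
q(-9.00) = 191476.00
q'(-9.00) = -105407.00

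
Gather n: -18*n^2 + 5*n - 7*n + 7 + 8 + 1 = -18*n^2 - 2*n + 16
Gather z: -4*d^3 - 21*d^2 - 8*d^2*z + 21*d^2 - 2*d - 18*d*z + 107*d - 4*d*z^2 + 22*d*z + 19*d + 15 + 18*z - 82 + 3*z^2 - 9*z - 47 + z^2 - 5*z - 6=-4*d^3 + 124*d + z^2*(4 - 4*d) + z*(-8*d^2 + 4*d + 4) - 120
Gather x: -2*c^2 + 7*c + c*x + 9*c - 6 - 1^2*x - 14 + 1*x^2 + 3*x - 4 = -2*c^2 + 16*c + x^2 + x*(c + 2) - 24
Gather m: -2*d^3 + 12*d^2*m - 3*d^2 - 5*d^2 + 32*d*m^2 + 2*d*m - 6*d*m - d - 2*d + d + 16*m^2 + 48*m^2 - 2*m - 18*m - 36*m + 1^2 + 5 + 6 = -2*d^3 - 8*d^2 - 2*d + m^2*(32*d + 64) + m*(12*d^2 - 4*d - 56) + 12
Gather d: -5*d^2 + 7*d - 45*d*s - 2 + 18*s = -5*d^2 + d*(7 - 45*s) + 18*s - 2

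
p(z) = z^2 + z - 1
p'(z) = 2*z + 1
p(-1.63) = 0.03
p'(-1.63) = -2.26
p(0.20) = -0.76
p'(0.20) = 1.40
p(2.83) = 9.84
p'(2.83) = 6.66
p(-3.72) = 9.12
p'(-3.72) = -6.44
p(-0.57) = -1.25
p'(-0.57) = -0.14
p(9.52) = 99.15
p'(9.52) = 20.04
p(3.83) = 17.50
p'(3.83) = 8.66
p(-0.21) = -1.17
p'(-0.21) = 0.58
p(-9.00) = 71.00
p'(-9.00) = -17.00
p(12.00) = 155.00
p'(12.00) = 25.00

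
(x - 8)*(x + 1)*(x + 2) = x^3 - 5*x^2 - 22*x - 16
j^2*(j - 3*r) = j^3 - 3*j^2*r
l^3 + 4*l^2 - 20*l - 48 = (l - 4)*(l + 2)*(l + 6)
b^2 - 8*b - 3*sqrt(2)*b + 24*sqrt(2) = (b - 8)*(b - 3*sqrt(2))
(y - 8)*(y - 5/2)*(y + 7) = y^3 - 7*y^2/2 - 107*y/2 + 140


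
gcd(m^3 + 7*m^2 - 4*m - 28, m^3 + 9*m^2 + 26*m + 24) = m + 2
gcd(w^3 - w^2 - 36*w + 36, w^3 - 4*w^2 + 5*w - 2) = w - 1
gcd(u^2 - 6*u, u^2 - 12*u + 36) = u - 6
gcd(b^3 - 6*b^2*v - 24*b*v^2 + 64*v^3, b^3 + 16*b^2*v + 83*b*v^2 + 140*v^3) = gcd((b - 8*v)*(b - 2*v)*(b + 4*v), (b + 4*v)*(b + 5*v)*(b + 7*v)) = b + 4*v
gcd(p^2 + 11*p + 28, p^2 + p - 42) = p + 7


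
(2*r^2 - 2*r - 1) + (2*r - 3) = 2*r^2 - 4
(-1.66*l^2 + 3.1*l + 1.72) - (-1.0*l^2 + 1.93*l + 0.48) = -0.66*l^2 + 1.17*l + 1.24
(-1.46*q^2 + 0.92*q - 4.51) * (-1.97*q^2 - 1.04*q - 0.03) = 2.8762*q^4 - 0.294*q^3 + 7.9717*q^2 + 4.6628*q + 0.1353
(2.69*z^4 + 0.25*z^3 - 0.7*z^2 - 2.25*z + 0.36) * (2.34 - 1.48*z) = -3.9812*z^5 + 5.9246*z^4 + 1.621*z^3 + 1.692*z^2 - 5.7978*z + 0.8424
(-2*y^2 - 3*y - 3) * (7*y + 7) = -14*y^3 - 35*y^2 - 42*y - 21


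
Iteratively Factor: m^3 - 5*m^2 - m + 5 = (m - 5)*(m^2 - 1) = (m - 5)*(m - 1)*(m + 1)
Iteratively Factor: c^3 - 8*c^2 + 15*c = (c - 3)*(c^2 - 5*c) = c*(c - 3)*(c - 5)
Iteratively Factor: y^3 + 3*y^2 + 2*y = (y + 1)*(y^2 + 2*y) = (y + 1)*(y + 2)*(y)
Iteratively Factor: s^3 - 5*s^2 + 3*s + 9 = (s - 3)*(s^2 - 2*s - 3) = (s - 3)^2*(s + 1)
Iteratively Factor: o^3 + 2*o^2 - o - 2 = (o - 1)*(o^2 + 3*o + 2) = (o - 1)*(o + 2)*(o + 1)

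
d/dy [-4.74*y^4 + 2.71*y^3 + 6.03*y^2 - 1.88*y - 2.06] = -18.96*y^3 + 8.13*y^2 + 12.06*y - 1.88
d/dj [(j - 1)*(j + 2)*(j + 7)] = 3*j^2 + 16*j + 5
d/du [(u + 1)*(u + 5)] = 2*u + 6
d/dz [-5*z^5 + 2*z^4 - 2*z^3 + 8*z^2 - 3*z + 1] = -25*z^4 + 8*z^3 - 6*z^2 + 16*z - 3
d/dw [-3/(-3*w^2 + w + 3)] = 3*(1 - 6*w)/(-3*w^2 + w + 3)^2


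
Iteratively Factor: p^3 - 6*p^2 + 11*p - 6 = (p - 2)*(p^2 - 4*p + 3) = (p - 2)*(p - 1)*(p - 3)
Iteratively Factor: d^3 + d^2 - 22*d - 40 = (d + 2)*(d^2 - d - 20) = (d - 5)*(d + 2)*(d + 4)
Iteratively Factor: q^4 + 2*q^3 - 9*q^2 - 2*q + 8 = (q - 2)*(q^3 + 4*q^2 - q - 4) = (q - 2)*(q + 1)*(q^2 + 3*q - 4) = (q - 2)*(q - 1)*(q + 1)*(q + 4)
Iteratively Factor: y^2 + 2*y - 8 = (y + 4)*(y - 2)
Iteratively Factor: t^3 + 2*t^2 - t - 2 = (t - 1)*(t^2 + 3*t + 2) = (t - 1)*(t + 1)*(t + 2)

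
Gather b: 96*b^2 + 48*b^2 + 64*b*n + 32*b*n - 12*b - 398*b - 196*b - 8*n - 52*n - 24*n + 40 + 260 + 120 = 144*b^2 + b*(96*n - 606) - 84*n + 420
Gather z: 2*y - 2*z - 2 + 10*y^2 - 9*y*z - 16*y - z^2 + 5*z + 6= 10*y^2 - 14*y - z^2 + z*(3 - 9*y) + 4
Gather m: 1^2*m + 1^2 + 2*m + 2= 3*m + 3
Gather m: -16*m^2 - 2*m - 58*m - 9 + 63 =-16*m^2 - 60*m + 54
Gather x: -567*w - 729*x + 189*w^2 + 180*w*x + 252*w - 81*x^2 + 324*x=189*w^2 - 315*w - 81*x^2 + x*(180*w - 405)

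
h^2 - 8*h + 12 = (h - 6)*(h - 2)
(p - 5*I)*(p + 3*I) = p^2 - 2*I*p + 15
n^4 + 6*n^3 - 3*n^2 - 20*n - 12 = (n - 2)*(n + 1)^2*(n + 6)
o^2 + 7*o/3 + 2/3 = (o + 1/3)*(o + 2)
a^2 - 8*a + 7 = (a - 7)*(a - 1)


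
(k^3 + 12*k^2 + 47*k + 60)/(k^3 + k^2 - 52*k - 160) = (k + 3)/(k - 8)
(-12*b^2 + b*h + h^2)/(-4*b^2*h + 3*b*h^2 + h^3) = (3*b - h)/(h*(b - h))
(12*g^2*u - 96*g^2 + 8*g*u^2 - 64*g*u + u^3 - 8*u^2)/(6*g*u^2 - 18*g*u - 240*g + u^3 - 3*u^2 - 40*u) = (2*g + u)/(u + 5)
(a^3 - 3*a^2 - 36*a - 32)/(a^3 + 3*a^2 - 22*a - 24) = (a^2 - 4*a - 32)/(a^2 + 2*a - 24)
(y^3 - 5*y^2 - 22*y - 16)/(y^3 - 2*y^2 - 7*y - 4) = (y^2 - 6*y - 16)/(y^2 - 3*y - 4)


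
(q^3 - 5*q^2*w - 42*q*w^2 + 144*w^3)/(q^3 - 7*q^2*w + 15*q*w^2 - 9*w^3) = (q^2 - 2*q*w - 48*w^2)/(q^2 - 4*q*w + 3*w^2)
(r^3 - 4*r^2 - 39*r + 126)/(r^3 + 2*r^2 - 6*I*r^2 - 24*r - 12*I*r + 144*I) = (r^2 - 10*r + 21)/(r^2 + r*(-4 - 6*I) + 24*I)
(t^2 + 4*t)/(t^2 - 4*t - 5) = t*(t + 4)/(t^2 - 4*t - 5)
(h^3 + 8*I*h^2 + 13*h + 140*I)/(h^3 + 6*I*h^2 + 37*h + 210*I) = (h - 4*I)/(h - 6*I)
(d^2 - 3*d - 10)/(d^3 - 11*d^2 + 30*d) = (d + 2)/(d*(d - 6))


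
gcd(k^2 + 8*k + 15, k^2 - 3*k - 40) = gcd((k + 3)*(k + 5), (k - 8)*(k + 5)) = k + 5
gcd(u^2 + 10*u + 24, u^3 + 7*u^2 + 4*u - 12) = u + 6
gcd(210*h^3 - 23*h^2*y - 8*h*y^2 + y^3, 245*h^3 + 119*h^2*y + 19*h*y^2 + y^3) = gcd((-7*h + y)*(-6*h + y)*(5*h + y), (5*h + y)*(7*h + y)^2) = 5*h + y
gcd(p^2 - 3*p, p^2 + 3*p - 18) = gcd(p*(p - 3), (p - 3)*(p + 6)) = p - 3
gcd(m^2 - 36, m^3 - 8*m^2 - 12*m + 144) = m - 6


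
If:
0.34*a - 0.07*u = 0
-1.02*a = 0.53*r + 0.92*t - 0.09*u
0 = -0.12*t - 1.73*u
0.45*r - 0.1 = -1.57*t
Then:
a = -0.00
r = -0.22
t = 0.13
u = -0.01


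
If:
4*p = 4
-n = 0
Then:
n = 0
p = 1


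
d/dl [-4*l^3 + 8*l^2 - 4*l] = -12*l^2 + 16*l - 4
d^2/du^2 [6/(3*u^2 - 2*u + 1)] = 12*(-9*u^2 + 6*u + 4*(3*u - 1)^2 - 3)/(3*u^2 - 2*u + 1)^3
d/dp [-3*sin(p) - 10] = -3*cos(p)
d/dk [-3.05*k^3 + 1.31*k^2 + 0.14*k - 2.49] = -9.15*k^2 + 2.62*k + 0.14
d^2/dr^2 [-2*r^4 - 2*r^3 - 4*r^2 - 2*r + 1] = -24*r^2 - 12*r - 8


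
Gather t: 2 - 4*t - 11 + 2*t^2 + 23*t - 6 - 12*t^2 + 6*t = -10*t^2 + 25*t - 15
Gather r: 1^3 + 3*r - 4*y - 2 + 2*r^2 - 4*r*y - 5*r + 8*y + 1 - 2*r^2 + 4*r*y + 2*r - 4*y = 0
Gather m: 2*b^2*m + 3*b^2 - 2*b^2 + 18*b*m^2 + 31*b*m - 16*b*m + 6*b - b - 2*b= b^2 + 18*b*m^2 + 3*b + m*(2*b^2 + 15*b)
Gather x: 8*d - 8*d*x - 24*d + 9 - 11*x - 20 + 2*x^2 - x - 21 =-16*d + 2*x^2 + x*(-8*d - 12) - 32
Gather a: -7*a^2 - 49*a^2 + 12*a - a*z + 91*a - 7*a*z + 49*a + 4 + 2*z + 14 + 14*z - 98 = -56*a^2 + a*(152 - 8*z) + 16*z - 80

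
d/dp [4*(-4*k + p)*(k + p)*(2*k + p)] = -40*k^2 - 8*k*p + 12*p^2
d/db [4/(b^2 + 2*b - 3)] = 8*(-b - 1)/(b^2 + 2*b - 3)^2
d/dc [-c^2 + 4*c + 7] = 4 - 2*c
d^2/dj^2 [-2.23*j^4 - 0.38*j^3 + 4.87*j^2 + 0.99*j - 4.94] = -26.76*j^2 - 2.28*j + 9.74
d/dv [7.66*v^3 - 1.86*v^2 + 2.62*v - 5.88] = 22.98*v^2 - 3.72*v + 2.62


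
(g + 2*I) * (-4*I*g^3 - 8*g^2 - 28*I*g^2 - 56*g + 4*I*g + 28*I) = -4*I*g^4 - 28*I*g^3 - 12*I*g^2 - 8*g - 84*I*g - 56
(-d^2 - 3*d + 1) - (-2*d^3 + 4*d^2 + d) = 2*d^3 - 5*d^2 - 4*d + 1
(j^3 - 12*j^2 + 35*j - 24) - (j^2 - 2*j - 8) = j^3 - 13*j^2 + 37*j - 16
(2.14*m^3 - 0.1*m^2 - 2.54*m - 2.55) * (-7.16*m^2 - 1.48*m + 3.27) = -15.3224*m^5 - 2.4512*m^4 + 25.3322*m^3 + 21.6902*m^2 - 4.5318*m - 8.3385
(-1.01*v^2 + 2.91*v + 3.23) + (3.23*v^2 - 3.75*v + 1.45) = 2.22*v^2 - 0.84*v + 4.68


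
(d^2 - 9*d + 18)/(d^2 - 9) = (d - 6)/(d + 3)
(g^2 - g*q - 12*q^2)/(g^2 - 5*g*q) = (g^2 - g*q - 12*q^2)/(g*(g - 5*q))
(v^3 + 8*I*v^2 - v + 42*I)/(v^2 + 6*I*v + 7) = (v^2 + I*v + 6)/(v - I)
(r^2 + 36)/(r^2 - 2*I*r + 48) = (r - 6*I)/(r - 8*I)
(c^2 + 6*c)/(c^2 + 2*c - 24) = c/(c - 4)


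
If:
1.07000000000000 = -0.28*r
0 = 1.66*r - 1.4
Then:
No Solution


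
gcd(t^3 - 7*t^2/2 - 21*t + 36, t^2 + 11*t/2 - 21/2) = t - 3/2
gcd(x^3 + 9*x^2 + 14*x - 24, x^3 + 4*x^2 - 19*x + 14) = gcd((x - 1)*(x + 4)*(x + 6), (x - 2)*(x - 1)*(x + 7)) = x - 1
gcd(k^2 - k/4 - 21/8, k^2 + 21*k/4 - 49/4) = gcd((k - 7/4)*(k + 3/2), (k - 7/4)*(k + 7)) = k - 7/4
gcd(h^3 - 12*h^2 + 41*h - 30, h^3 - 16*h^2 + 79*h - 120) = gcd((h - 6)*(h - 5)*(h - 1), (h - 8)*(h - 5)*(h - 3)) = h - 5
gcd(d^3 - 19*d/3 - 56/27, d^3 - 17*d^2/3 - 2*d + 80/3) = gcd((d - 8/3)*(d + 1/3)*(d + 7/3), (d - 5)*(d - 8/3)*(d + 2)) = d - 8/3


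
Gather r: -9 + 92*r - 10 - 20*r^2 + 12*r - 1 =-20*r^2 + 104*r - 20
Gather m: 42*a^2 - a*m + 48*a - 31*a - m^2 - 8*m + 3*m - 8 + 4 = 42*a^2 + 17*a - m^2 + m*(-a - 5) - 4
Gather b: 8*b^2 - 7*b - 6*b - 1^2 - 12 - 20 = 8*b^2 - 13*b - 33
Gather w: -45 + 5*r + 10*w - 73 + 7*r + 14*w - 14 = 12*r + 24*w - 132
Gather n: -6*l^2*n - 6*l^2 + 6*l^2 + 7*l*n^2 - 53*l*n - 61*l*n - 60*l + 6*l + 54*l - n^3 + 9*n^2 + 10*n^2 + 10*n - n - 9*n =-n^3 + n^2*(7*l + 19) + n*(-6*l^2 - 114*l)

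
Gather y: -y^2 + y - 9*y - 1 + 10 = -y^2 - 8*y + 9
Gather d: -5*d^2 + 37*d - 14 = -5*d^2 + 37*d - 14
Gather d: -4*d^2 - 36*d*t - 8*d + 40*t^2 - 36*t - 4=-4*d^2 + d*(-36*t - 8) + 40*t^2 - 36*t - 4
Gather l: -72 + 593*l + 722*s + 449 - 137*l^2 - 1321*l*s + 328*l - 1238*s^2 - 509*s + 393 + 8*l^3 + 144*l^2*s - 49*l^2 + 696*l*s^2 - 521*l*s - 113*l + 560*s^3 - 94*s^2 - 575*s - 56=8*l^3 + l^2*(144*s - 186) + l*(696*s^2 - 1842*s + 808) + 560*s^3 - 1332*s^2 - 362*s + 714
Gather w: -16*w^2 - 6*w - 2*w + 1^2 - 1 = -16*w^2 - 8*w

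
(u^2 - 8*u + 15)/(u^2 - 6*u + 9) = (u - 5)/(u - 3)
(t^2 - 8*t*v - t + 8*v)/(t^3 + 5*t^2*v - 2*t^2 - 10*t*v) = (t^2 - 8*t*v - t + 8*v)/(t*(t^2 + 5*t*v - 2*t - 10*v))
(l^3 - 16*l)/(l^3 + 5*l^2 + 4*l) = (l - 4)/(l + 1)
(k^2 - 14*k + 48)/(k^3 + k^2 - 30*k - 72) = (k - 8)/(k^2 + 7*k + 12)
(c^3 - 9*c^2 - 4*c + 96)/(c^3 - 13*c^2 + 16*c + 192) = (c - 4)/(c - 8)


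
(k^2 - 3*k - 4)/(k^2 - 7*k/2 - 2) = 2*(k + 1)/(2*k + 1)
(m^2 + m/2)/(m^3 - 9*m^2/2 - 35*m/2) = (2*m + 1)/(2*m^2 - 9*m - 35)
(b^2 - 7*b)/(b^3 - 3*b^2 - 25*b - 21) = b/(b^2 + 4*b + 3)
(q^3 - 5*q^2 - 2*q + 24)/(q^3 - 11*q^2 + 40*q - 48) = (q + 2)/(q - 4)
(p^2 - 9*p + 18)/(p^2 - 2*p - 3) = (p - 6)/(p + 1)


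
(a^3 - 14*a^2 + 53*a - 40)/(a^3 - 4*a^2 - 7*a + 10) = (a - 8)/(a + 2)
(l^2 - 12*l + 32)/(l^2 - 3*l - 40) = (l - 4)/(l + 5)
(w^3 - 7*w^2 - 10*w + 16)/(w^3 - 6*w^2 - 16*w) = (w - 1)/w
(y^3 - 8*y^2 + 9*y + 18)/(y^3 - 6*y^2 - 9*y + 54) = (y + 1)/(y + 3)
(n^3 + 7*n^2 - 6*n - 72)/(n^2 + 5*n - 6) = (n^2 + n - 12)/(n - 1)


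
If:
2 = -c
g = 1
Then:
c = -2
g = 1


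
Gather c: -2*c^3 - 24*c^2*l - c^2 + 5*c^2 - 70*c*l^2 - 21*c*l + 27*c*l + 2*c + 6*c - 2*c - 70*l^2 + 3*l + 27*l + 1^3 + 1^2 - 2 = -2*c^3 + c^2*(4 - 24*l) + c*(-70*l^2 + 6*l + 6) - 70*l^2 + 30*l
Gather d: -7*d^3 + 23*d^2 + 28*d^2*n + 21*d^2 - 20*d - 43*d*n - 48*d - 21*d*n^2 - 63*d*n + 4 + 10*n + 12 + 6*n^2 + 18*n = -7*d^3 + d^2*(28*n + 44) + d*(-21*n^2 - 106*n - 68) + 6*n^2 + 28*n + 16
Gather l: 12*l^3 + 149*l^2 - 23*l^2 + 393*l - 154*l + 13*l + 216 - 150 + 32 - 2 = 12*l^3 + 126*l^2 + 252*l + 96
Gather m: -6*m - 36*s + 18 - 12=-6*m - 36*s + 6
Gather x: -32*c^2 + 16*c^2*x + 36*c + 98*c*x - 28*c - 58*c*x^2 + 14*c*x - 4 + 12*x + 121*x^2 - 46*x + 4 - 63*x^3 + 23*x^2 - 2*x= -32*c^2 + 8*c - 63*x^3 + x^2*(144 - 58*c) + x*(16*c^2 + 112*c - 36)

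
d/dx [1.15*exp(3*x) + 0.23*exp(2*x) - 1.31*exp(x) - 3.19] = (3.45*exp(2*x) + 0.46*exp(x) - 1.31)*exp(x)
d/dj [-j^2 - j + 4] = -2*j - 1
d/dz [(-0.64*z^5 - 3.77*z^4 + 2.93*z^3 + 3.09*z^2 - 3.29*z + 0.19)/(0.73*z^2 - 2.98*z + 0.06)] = (-1.4016*z^6 + 2.1246*z^5 + 35.6507*z^4 - 18.3676*z^3 - 6.2791*z^2 + 0.093399999999999*z + 0.3688)/(0.5329*z^4 - 4.3508*z^3 + 8.968*z^2 - 0.3576*z + 0.0036)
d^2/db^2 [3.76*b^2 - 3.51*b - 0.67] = 7.52000000000000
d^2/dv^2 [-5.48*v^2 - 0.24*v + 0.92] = -10.9600000000000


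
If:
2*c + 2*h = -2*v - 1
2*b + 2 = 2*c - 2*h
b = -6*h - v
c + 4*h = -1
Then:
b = -31/8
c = -5/2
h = 3/8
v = 13/8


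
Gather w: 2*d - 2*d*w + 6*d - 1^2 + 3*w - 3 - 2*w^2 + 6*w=8*d - 2*w^2 + w*(9 - 2*d) - 4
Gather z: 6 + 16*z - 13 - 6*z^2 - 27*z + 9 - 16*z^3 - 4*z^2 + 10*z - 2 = -16*z^3 - 10*z^2 - z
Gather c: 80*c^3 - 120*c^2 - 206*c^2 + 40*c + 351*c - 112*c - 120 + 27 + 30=80*c^3 - 326*c^2 + 279*c - 63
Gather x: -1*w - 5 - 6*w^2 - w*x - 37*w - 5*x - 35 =-6*w^2 - 38*w + x*(-w - 5) - 40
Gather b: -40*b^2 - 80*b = -40*b^2 - 80*b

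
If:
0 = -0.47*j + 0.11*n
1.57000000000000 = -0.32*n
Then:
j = -1.15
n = -4.91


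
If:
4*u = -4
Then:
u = -1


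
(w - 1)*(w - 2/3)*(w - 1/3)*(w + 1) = w^4 - w^3 - 7*w^2/9 + w - 2/9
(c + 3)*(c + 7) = c^2 + 10*c + 21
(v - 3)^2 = v^2 - 6*v + 9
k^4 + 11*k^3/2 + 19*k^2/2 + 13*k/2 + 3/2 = (k + 1/2)*(k + 1)^2*(k + 3)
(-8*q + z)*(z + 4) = -8*q*z - 32*q + z^2 + 4*z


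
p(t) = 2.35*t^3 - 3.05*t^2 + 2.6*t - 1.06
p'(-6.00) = 293.00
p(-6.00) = -634.06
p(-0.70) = -5.18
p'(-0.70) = 10.32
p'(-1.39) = 24.70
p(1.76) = 6.88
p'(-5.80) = 275.14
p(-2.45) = -60.30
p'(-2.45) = 59.86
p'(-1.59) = 30.12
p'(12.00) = 944.60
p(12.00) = 3651.74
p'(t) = 7.05*t^2 - 6.1*t + 2.6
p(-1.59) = -22.35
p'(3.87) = 84.58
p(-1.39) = -16.88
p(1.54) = 4.29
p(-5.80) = -577.26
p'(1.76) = 13.70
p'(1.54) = 9.93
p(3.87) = 99.53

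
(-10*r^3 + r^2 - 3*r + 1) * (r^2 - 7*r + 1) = -10*r^5 + 71*r^4 - 20*r^3 + 23*r^2 - 10*r + 1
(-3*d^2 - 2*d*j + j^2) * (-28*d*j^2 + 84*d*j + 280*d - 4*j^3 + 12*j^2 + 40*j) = 84*d^3*j^2 - 252*d^3*j - 840*d^3 + 68*d^2*j^3 - 204*d^2*j^2 - 680*d^2*j - 20*d*j^4 + 60*d*j^3 + 200*d*j^2 - 4*j^5 + 12*j^4 + 40*j^3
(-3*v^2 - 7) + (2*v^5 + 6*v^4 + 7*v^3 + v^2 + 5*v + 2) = 2*v^5 + 6*v^4 + 7*v^3 - 2*v^2 + 5*v - 5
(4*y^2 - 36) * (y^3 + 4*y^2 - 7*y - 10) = 4*y^5 + 16*y^4 - 64*y^3 - 184*y^2 + 252*y + 360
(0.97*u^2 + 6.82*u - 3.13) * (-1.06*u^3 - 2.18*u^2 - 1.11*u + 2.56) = -1.0282*u^5 - 9.3438*u^4 - 12.6265*u^3 + 1.7364*u^2 + 20.9335*u - 8.0128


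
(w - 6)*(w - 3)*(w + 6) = w^3 - 3*w^2 - 36*w + 108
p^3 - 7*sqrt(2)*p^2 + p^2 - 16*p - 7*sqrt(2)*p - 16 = (p + 1)*(p - 8*sqrt(2))*(p + sqrt(2))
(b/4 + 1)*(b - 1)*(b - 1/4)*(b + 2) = b^4/4 + 19*b^3/16 + 3*b^2/16 - 17*b/8 + 1/2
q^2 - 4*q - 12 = (q - 6)*(q + 2)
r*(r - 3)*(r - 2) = r^3 - 5*r^2 + 6*r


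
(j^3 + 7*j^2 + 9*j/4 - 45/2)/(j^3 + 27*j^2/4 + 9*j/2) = (4*j^2 + 4*j - 15)/(j*(4*j + 3))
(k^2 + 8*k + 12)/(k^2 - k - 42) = (k + 2)/(k - 7)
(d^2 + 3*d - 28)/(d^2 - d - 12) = (d + 7)/(d + 3)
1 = 1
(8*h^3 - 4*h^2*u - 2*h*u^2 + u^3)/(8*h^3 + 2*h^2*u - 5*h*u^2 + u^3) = (-4*h^2 + u^2)/(-4*h^2 - 3*h*u + u^2)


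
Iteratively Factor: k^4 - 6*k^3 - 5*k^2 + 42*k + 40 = (k + 2)*(k^3 - 8*k^2 + 11*k + 20) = (k - 4)*(k + 2)*(k^2 - 4*k - 5) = (k - 5)*(k - 4)*(k + 2)*(k + 1)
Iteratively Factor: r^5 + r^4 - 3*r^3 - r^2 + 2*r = (r - 1)*(r^4 + 2*r^3 - r^2 - 2*r) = (r - 1)*(r + 1)*(r^3 + r^2 - 2*r) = r*(r - 1)*(r + 1)*(r^2 + r - 2) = r*(r - 1)^2*(r + 1)*(r + 2)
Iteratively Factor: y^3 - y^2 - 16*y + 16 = (y - 1)*(y^2 - 16) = (y - 4)*(y - 1)*(y + 4)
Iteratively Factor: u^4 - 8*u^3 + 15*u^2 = (u - 5)*(u^3 - 3*u^2) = (u - 5)*(u - 3)*(u^2) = u*(u - 5)*(u - 3)*(u)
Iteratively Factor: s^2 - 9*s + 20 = (s - 5)*(s - 4)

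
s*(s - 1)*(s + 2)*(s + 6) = s^4 + 7*s^3 + 4*s^2 - 12*s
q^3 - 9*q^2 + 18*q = q*(q - 6)*(q - 3)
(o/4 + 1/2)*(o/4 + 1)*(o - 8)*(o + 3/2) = o^4/16 - o^3/32 - 43*o^2/16 - 31*o/4 - 6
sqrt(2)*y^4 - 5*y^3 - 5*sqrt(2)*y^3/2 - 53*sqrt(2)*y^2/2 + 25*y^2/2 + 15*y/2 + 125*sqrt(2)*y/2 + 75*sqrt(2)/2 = (y - 3)*(y - 5*sqrt(2))*(y + 5*sqrt(2)/2)*(sqrt(2)*y + sqrt(2)/2)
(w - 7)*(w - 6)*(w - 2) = w^3 - 15*w^2 + 68*w - 84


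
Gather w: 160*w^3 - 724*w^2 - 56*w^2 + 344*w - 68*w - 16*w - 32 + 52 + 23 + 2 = 160*w^3 - 780*w^2 + 260*w + 45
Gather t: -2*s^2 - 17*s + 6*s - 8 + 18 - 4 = -2*s^2 - 11*s + 6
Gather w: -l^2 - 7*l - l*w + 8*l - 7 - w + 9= -l^2 + l + w*(-l - 1) + 2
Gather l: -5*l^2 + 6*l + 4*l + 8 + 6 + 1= -5*l^2 + 10*l + 15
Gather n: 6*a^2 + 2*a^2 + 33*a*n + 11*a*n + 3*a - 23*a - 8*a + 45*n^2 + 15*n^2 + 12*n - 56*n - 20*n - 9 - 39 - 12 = 8*a^2 - 28*a + 60*n^2 + n*(44*a - 64) - 60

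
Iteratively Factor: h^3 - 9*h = (h + 3)*(h^2 - 3*h) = h*(h + 3)*(h - 3)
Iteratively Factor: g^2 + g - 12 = (g - 3)*(g + 4)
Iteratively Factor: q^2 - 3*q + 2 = (q - 1)*(q - 2)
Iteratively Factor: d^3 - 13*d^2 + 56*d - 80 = (d - 5)*(d^2 - 8*d + 16) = (d - 5)*(d - 4)*(d - 4)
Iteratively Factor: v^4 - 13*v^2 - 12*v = (v)*(v^3 - 13*v - 12) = v*(v - 4)*(v^2 + 4*v + 3) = v*(v - 4)*(v + 1)*(v + 3)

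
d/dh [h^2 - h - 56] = 2*h - 1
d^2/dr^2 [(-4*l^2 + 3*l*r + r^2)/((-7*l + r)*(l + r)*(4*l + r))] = 2*(-85*l^3 + 39*l^2*r - 3*l*r^2 + r^3)/(-343*l^6 - 882*l^5*r - 609*l^4*r^2 + 36*l^3*r^3 + 87*l^2*r^4 - 18*l*r^5 + r^6)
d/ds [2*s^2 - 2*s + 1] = 4*s - 2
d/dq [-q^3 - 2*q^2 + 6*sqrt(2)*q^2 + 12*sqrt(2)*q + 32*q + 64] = -3*q^2 - 4*q + 12*sqrt(2)*q + 12*sqrt(2) + 32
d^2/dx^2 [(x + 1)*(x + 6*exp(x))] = 6*x*exp(x) + 18*exp(x) + 2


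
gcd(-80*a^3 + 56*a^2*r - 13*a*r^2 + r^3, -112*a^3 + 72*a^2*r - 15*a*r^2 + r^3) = 16*a^2 - 8*a*r + r^2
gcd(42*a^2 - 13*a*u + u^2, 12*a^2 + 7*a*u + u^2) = 1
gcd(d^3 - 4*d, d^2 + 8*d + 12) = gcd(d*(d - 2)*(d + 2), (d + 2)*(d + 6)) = d + 2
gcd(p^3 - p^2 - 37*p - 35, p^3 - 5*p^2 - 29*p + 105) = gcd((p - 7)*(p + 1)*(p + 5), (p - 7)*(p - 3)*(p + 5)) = p^2 - 2*p - 35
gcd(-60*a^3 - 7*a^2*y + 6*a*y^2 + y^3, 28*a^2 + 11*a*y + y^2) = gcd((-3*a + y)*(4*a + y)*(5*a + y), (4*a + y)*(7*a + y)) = 4*a + y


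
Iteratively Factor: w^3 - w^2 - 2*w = (w - 2)*(w^2 + w) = (w - 2)*(w + 1)*(w)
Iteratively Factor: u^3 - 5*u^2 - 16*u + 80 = (u + 4)*(u^2 - 9*u + 20) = (u - 5)*(u + 4)*(u - 4)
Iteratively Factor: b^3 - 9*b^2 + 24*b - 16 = (b - 4)*(b^2 - 5*b + 4) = (b - 4)*(b - 1)*(b - 4)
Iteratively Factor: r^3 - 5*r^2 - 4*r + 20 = (r + 2)*(r^2 - 7*r + 10) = (r - 2)*(r + 2)*(r - 5)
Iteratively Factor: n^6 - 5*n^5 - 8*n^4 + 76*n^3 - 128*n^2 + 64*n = (n - 4)*(n^5 - n^4 - 12*n^3 + 28*n^2 - 16*n) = n*(n - 4)*(n^4 - n^3 - 12*n^2 + 28*n - 16) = n*(n - 4)*(n - 1)*(n^3 - 12*n + 16) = n*(n - 4)*(n - 2)*(n - 1)*(n^2 + 2*n - 8) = n*(n - 4)*(n - 2)^2*(n - 1)*(n + 4)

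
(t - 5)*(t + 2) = t^2 - 3*t - 10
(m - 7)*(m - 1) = m^2 - 8*m + 7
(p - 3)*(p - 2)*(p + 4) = p^3 - p^2 - 14*p + 24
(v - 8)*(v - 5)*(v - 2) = v^3 - 15*v^2 + 66*v - 80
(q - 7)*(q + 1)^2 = q^3 - 5*q^2 - 13*q - 7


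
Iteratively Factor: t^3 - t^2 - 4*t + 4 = (t - 2)*(t^2 + t - 2) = (t - 2)*(t - 1)*(t + 2)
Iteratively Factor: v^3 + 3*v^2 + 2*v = (v + 2)*(v^2 + v) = v*(v + 2)*(v + 1)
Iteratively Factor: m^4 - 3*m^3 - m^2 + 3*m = (m)*(m^3 - 3*m^2 - m + 3) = m*(m + 1)*(m^2 - 4*m + 3) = m*(m - 1)*(m + 1)*(m - 3)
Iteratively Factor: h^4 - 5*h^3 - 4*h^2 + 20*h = (h - 2)*(h^3 - 3*h^2 - 10*h) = h*(h - 2)*(h^2 - 3*h - 10) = h*(h - 5)*(h - 2)*(h + 2)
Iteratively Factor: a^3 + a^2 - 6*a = (a - 2)*(a^2 + 3*a) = (a - 2)*(a + 3)*(a)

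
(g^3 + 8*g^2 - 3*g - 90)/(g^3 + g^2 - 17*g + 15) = (g + 6)/(g - 1)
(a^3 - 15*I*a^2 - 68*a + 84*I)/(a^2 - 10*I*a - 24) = (a^2 - 9*I*a - 14)/(a - 4*I)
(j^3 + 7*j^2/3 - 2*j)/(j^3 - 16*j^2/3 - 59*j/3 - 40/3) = j*(-3*j^2 - 7*j + 6)/(-3*j^3 + 16*j^2 + 59*j + 40)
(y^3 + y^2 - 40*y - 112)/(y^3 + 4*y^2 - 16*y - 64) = (y - 7)/(y - 4)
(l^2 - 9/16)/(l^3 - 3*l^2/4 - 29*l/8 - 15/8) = (4*l - 3)/(2*(2*l^2 - 3*l - 5))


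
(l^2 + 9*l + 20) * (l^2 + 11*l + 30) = l^4 + 20*l^3 + 149*l^2 + 490*l + 600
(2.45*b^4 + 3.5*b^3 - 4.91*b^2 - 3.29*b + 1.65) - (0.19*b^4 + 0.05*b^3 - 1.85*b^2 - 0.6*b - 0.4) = 2.26*b^4 + 3.45*b^3 - 3.06*b^2 - 2.69*b + 2.05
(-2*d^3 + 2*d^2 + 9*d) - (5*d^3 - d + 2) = -7*d^3 + 2*d^2 + 10*d - 2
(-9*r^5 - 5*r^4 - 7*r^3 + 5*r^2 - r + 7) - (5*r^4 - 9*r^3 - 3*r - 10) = -9*r^5 - 10*r^4 + 2*r^3 + 5*r^2 + 2*r + 17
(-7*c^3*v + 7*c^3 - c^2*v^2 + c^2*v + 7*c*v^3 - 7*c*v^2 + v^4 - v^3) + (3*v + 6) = -7*c^3*v + 7*c^3 - c^2*v^2 + c^2*v + 7*c*v^3 - 7*c*v^2 + v^4 - v^3 + 3*v + 6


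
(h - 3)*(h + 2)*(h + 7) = h^3 + 6*h^2 - 13*h - 42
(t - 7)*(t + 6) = t^2 - t - 42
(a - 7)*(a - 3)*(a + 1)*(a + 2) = a^4 - 7*a^3 - 7*a^2 + 43*a + 42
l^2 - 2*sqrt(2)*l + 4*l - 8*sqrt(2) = (l + 4)*(l - 2*sqrt(2))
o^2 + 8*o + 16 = (o + 4)^2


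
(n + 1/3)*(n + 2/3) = n^2 + n + 2/9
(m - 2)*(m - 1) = m^2 - 3*m + 2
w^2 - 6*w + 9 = (w - 3)^2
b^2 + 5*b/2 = b*(b + 5/2)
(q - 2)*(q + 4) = q^2 + 2*q - 8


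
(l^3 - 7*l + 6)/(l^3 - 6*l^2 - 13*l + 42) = (l - 1)/(l - 7)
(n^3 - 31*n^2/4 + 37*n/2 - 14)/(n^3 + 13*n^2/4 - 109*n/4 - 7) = (4*n^2 - 15*n + 14)/(4*n^2 + 29*n + 7)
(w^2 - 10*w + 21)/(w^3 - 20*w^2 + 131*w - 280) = (w - 3)/(w^2 - 13*w + 40)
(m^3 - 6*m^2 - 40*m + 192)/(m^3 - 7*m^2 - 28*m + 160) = (m + 6)/(m + 5)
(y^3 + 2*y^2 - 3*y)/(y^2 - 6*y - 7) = y*(-y^2 - 2*y + 3)/(-y^2 + 6*y + 7)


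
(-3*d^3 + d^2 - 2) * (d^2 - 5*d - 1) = -3*d^5 + 16*d^4 - 2*d^3 - 3*d^2 + 10*d + 2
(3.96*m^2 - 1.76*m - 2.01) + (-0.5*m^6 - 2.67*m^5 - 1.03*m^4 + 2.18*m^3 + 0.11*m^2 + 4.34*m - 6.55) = -0.5*m^6 - 2.67*m^5 - 1.03*m^4 + 2.18*m^3 + 4.07*m^2 + 2.58*m - 8.56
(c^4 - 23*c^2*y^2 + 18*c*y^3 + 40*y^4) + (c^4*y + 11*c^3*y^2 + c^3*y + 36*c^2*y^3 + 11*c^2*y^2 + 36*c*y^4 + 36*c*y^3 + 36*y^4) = c^4*y + c^4 + 11*c^3*y^2 + c^3*y + 36*c^2*y^3 - 12*c^2*y^2 + 36*c*y^4 + 54*c*y^3 + 76*y^4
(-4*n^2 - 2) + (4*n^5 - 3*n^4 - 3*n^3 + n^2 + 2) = 4*n^5 - 3*n^4 - 3*n^3 - 3*n^2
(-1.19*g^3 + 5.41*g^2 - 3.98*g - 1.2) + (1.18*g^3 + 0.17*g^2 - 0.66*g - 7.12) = -0.01*g^3 + 5.58*g^2 - 4.64*g - 8.32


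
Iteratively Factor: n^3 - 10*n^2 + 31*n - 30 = (n - 2)*(n^2 - 8*n + 15) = (n - 5)*(n - 2)*(n - 3)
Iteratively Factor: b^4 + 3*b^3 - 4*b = (b + 2)*(b^3 + b^2 - 2*b) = (b + 2)^2*(b^2 - b) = (b - 1)*(b + 2)^2*(b)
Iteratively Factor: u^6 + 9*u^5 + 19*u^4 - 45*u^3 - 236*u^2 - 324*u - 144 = (u + 2)*(u^5 + 7*u^4 + 5*u^3 - 55*u^2 - 126*u - 72) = (u + 2)*(u + 3)*(u^4 + 4*u^3 - 7*u^2 - 34*u - 24) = (u + 1)*(u + 2)*(u + 3)*(u^3 + 3*u^2 - 10*u - 24) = (u - 3)*(u + 1)*(u + 2)*(u + 3)*(u^2 + 6*u + 8) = (u - 3)*(u + 1)*(u + 2)*(u + 3)*(u + 4)*(u + 2)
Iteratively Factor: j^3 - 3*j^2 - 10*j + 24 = (j - 4)*(j^2 + j - 6) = (j - 4)*(j + 3)*(j - 2)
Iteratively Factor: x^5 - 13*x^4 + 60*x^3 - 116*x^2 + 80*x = (x)*(x^4 - 13*x^3 + 60*x^2 - 116*x + 80) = x*(x - 5)*(x^3 - 8*x^2 + 20*x - 16) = x*(x - 5)*(x - 2)*(x^2 - 6*x + 8) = x*(x - 5)*(x - 4)*(x - 2)*(x - 2)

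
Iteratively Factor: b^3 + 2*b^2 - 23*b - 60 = (b - 5)*(b^2 + 7*b + 12) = (b - 5)*(b + 4)*(b + 3)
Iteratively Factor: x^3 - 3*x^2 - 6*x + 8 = (x + 2)*(x^2 - 5*x + 4) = (x - 4)*(x + 2)*(x - 1)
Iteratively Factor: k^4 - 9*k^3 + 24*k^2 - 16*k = (k - 4)*(k^3 - 5*k^2 + 4*k) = (k - 4)*(k - 1)*(k^2 - 4*k) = k*(k - 4)*(k - 1)*(k - 4)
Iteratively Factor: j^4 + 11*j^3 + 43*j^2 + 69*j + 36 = (j + 3)*(j^3 + 8*j^2 + 19*j + 12) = (j + 1)*(j + 3)*(j^2 + 7*j + 12) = (j + 1)*(j + 3)^2*(j + 4)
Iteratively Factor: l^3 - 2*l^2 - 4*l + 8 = (l + 2)*(l^2 - 4*l + 4) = (l - 2)*(l + 2)*(l - 2)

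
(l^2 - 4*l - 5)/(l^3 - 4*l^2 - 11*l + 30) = (l + 1)/(l^2 + l - 6)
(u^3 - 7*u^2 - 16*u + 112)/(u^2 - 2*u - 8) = (u^2 - 3*u - 28)/(u + 2)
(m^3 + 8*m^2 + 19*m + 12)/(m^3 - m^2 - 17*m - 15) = (m + 4)/(m - 5)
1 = 1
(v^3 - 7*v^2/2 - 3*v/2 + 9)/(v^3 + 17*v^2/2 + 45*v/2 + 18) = (v^2 - 5*v + 6)/(v^2 + 7*v + 12)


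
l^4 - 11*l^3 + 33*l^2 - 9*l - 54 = (l - 6)*(l - 3)^2*(l + 1)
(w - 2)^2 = w^2 - 4*w + 4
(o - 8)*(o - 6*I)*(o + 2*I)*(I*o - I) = I*o^4 + 4*o^3 - 9*I*o^3 - 36*o^2 + 20*I*o^2 + 32*o - 108*I*o + 96*I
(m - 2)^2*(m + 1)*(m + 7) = m^4 + 4*m^3 - 21*m^2 + 4*m + 28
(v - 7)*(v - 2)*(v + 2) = v^3 - 7*v^2 - 4*v + 28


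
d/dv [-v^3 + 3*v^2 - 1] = 3*v*(2 - v)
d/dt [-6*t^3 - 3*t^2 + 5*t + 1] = -18*t^2 - 6*t + 5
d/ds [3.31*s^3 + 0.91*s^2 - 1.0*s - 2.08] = 9.93*s^2 + 1.82*s - 1.0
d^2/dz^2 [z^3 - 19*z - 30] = 6*z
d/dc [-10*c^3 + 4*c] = 4 - 30*c^2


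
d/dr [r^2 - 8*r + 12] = 2*r - 8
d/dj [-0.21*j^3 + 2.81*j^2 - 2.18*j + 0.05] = -0.63*j^2 + 5.62*j - 2.18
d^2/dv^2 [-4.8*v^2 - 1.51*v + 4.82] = -9.60000000000000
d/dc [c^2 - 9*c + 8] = 2*c - 9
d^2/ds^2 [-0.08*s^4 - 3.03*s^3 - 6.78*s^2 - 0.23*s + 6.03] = -0.96*s^2 - 18.18*s - 13.56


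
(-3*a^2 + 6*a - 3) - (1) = -3*a^2 + 6*a - 4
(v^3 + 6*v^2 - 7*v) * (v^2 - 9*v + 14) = v^5 - 3*v^4 - 47*v^3 + 147*v^2 - 98*v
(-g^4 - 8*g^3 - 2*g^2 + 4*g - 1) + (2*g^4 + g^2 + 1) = g^4 - 8*g^3 - g^2 + 4*g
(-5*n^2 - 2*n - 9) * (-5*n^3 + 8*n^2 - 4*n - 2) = 25*n^5 - 30*n^4 + 49*n^3 - 54*n^2 + 40*n + 18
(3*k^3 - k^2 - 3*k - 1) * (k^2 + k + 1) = 3*k^5 + 2*k^4 - k^3 - 5*k^2 - 4*k - 1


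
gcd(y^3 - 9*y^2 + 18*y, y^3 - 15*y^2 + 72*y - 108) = y^2 - 9*y + 18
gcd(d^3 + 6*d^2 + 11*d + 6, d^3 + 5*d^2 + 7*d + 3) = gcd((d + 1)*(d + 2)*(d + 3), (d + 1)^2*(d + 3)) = d^2 + 4*d + 3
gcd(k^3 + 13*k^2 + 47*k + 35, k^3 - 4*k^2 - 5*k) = k + 1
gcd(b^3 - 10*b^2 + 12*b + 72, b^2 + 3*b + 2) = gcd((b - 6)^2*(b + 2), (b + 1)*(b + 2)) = b + 2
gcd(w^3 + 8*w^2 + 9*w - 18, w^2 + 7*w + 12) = w + 3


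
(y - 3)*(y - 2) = y^2 - 5*y + 6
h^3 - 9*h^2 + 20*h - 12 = (h - 6)*(h - 2)*(h - 1)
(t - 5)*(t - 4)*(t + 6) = t^3 - 3*t^2 - 34*t + 120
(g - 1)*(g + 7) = g^2 + 6*g - 7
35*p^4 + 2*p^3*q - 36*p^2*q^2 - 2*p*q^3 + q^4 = (-7*p + q)*(-p + q)*(p + q)*(5*p + q)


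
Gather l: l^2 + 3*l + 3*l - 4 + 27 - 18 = l^2 + 6*l + 5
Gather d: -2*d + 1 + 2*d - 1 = 0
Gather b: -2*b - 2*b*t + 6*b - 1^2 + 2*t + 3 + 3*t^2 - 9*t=b*(4 - 2*t) + 3*t^2 - 7*t + 2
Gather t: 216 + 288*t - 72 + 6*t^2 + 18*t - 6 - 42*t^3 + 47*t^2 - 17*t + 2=-42*t^3 + 53*t^2 + 289*t + 140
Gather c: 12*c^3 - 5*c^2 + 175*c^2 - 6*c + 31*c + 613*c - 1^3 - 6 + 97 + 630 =12*c^3 + 170*c^2 + 638*c + 720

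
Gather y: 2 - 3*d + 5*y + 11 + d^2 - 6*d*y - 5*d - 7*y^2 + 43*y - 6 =d^2 - 8*d - 7*y^2 + y*(48 - 6*d) + 7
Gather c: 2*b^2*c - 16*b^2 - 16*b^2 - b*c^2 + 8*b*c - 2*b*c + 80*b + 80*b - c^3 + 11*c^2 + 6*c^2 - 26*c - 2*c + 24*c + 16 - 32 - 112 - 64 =-32*b^2 + 160*b - c^3 + c^2*(17 - b) + c*(2*b^2 + 6*b - 4) - 192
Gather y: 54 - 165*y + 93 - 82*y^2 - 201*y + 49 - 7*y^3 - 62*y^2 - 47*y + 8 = -7*y^3 - 144*y^2 - 413*y + 204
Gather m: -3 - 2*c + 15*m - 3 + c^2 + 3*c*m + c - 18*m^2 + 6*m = c^2 - c - 18*m^2 + m*(3*c + 21) - 6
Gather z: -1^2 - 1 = -2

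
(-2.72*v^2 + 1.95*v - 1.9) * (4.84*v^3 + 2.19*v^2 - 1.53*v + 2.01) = -13.1648*v^5 + 3.4812*v^4 - 0.7639*v^3 - 12.6117*v^2 + 6.8265*v - 3.819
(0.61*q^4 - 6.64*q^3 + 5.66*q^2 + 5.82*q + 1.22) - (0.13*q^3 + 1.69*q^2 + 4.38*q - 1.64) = 0.61*q^4 - 6.77*q^3 + 3.97*q^2 + 1.44*q + 2.86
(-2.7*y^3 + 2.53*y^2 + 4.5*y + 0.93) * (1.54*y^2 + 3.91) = -4.158*y^5 + 3.8962*y^4 - 3.627*y^3 + 11.3245*y^2 + 17.595*y + 3.6363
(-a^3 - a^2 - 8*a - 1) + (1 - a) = -a^3 - a^2 - 9*a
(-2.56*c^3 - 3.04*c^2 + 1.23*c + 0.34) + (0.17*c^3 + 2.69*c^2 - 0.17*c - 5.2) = -2.39*c^3 - 0.35*c^2 + 1.06*c - 4.86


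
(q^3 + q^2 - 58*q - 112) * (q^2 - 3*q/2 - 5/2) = q^5 - q^4/2 - 62*q^3 - 55*q^2/2 + 313*q + 280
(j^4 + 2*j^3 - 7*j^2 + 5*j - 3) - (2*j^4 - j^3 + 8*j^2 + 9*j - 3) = -j^4 + 3*j^3 - 15*j^2 - 4*j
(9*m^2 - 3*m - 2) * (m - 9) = 9*m^3 - 84*m^2 + 25*m + 18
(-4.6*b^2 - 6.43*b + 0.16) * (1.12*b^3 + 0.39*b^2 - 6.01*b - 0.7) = -5.152*b^5 - 8.9956*b^4 + 25.3175*b^3 + 41.9267*b^2 + 3.5394*b - 0.112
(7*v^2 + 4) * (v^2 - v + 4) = 7*v^4 - 7*v^3 + 32*v^2 - 4*v + 16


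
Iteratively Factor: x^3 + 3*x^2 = (x)*(x^2 + 3*x) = x^2*(x + 3)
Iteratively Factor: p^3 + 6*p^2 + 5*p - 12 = (p - 1)*(p^2 + 7*p + 12) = (p - 1)*(p + 4)*(p + 3)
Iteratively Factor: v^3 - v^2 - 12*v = (v + 3)*(v^2 - 4*v) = (v - 4)*(v + 3)*(v)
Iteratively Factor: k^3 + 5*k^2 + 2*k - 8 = (k + 4)*(k^2 + k - 2) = (k - 1)*(k + 4)*(k + 2)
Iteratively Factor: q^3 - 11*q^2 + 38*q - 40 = (q - 4)*(q^2 - 7*q + 10) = (q - 4)*(q - 2)*(q - 5)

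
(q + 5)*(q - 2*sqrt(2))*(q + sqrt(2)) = q^3 - sqrt(2)*q^2 + 5*q^2 - 5*sqrt(2)*q - 4*q - 20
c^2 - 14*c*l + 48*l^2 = (c - 8*l)*(c - 6*l)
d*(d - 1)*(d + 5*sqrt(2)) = d^3 - d^2 + 5*sqrt(2)*d^2 - 5*sqrt(2)*d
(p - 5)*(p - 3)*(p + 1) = p^3 - 7*p^2 + 7*p + 15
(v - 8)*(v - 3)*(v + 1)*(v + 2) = v^4 - 8*v^3 - 7*v^2 + 50*v + 48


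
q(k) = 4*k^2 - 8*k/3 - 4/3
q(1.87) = 7.67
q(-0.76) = 3.00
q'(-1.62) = -15.63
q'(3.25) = 23.33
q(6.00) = 126.67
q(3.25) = 32.25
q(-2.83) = 38.25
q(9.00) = 298.67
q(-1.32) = 9.16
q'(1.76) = 11.41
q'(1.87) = 12.29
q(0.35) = -1.78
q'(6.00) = 45.33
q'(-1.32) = -13.23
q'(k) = 8*k - 8/3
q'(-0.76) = -8.75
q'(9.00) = 69.33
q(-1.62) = 13.48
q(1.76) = 6.36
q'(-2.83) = -25.31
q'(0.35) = 0.13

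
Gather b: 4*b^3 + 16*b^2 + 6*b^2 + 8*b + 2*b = 4*b^3 + 22*b^2 + 10*b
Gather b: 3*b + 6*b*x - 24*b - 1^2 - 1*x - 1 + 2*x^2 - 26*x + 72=b*(6*x - 21) + 2*x^2 - 27*x + 70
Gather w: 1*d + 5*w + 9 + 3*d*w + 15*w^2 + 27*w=d + 15*w^2 + w*(3*d + 32) + 9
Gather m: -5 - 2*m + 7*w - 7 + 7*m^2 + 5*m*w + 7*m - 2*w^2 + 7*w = 7*m^2 + m*(5*w + 5) - 2*w^2 + 14*w - 12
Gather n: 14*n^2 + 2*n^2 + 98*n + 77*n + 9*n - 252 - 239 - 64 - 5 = 16*n^2 + 184*n - 560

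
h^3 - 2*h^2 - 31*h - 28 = (h - 7)*(h + 1)*(h + 4)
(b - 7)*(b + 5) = b^2 - 2*b - 35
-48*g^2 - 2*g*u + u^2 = (-8*g + u)*(6*g + u)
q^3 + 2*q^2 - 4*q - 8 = (q - 2)*(q + 2)^2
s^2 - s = s*(s - 1)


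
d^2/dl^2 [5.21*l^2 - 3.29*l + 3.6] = 10.4200000000000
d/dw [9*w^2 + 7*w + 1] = 18*w + 7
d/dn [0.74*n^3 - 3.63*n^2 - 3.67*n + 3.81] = 2.22*n^2 - 7.26*n - 3.67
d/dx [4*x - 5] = 4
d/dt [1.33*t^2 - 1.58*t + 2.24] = 2.66*t - 1.58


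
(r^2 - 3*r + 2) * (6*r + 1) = 6*r^3 - 17*r^2 + 9*r + 2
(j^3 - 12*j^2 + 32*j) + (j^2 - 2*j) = j^3 - 11*j^2 + 30*j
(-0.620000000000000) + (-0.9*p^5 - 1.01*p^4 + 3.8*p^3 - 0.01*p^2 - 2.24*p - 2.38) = -0.9*p^5 - 1.01*p^4 + 3.8*p^3 - 0.01*p^2 - 2.24*p - 3.0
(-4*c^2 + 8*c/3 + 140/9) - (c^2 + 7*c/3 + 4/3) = -5*c^2 + c/3 + 128/9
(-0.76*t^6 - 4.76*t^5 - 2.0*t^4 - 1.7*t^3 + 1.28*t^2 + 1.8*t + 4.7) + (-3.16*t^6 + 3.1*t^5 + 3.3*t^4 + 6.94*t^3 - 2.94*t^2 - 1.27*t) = -3.92*t^6 - 1.66*t^5 + 1.3*t^4 + 5.24*t^3 - 1.66*t^2 + 0.53*t + 4.7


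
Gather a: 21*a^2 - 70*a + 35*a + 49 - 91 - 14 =21*a^2 - 35*a - 56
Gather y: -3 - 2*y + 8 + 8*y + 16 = 6*y + 21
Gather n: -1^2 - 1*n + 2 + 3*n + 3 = 2*n + 4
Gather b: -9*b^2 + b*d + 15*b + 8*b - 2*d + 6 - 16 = -9*b^2 + b*(d + 23) - 2*d - 10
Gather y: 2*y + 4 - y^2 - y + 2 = -y^2 + y + 6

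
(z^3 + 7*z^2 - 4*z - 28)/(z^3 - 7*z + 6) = (z^2 + 9*z + 14)/(z^2 + 2*z - 3)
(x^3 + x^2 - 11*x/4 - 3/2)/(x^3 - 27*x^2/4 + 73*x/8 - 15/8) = 2*(2*x^2 + 5*x + 2)/(4*x^2 - 21*x + 5)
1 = 1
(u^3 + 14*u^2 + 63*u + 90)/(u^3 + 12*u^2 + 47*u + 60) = (u + 6)/(u + 4)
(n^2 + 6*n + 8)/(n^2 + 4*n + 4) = (n + 4)/(n + 2)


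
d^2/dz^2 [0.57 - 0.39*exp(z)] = -0.39*exp(z)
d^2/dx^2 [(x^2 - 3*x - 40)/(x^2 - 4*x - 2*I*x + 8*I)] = (x^3*(2 + 4*I) + x^2*(-240 - 48*I) + x*(960 + 624*I) - 992 - 832*I)/(x^6 + x^5*(-12 - 6*I) + x^4*(36 + 72*I) + x^3*(80 - 280*I) + x^2*(-576 + 288*I) + x*(768 + 384*I) - 512*I)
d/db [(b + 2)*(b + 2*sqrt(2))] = 2*b + 2 + 2*sqrt(2)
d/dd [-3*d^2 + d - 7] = 1 - 6*d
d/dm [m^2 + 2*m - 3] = 2*m + 2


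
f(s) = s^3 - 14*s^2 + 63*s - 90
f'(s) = 3*s^2 - 28*s + 63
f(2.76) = -1.74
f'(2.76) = 8.57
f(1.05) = -38.13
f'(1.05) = 36.91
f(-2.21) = -308.40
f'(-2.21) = 139.53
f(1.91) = -13.78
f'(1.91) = 20.46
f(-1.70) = -242.47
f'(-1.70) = 119.27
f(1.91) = -13.78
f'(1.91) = 20.46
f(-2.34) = -326.89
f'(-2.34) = 144.95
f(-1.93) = -270.93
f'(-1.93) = 128.21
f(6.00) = 0.00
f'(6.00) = 3.00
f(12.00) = 378.00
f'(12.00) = 159.00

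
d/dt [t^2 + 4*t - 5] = 2*t + 4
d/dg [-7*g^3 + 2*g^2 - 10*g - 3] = -21*g^2 + 4*g - 10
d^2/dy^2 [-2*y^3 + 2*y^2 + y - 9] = 4 - 12*y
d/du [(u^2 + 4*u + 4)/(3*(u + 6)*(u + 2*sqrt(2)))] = (2*(u + 2)*(u + 6)*(u + 2*sqrt(2)) - (u + 6)*(u^2 + 4*u + 4) - (u + 2*sqrt(2))*(u^2 + 4*u + 4))/(3*(u + 6)^2*(u + 2*sqrt(2))^2)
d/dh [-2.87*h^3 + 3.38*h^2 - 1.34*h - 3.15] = -8.61*h^2 + 6.76*h - 1.34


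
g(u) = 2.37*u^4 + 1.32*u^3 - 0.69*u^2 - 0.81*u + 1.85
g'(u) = 9.48*u^3 + 3.96*u^2 - 1.38*u - 0.81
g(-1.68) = 13.88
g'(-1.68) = -32.27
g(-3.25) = 216.29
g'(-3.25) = -279.93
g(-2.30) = 50.32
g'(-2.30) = -92.03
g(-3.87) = 449.75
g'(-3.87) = -485.63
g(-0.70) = 2.20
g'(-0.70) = -1.16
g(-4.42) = 782.53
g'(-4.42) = -735.95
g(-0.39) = 2.04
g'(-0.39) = -0.23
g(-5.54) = 1993.20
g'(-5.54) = -1483.52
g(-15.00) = 115385.00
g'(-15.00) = -31084.11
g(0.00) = 1.85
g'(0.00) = -0.81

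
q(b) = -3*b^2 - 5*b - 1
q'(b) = -6*b - 5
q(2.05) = -23.86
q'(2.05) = -17.30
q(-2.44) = -6.66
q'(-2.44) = 9.64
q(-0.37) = 0.44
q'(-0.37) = -2.78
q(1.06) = -9.67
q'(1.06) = -11.36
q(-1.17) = 0.74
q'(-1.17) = 2.02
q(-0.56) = 0.86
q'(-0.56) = -1.64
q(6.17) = -146.06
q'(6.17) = -42.02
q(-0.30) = 0.23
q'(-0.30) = -3.20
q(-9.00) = -199.00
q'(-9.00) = 49.00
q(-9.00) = -199.00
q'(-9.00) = 49.00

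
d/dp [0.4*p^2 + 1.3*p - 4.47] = 0.8*p + 1.3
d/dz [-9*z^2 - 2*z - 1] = -18*z - 2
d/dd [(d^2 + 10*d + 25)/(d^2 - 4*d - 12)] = 2*(-7*d^2 - 37*d - 10)/(d^4 - 8*d^3 - 8*d^2 + 96*d + 144)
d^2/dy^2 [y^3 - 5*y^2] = 6*y - 10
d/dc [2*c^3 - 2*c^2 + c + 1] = 6*c^2 - 4*c + 1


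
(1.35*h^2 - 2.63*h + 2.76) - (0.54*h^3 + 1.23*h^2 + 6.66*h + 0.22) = -0.54*h^3 + 0.12*h^2 - 9.29*h + 2.54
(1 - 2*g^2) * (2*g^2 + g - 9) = -4*g^4 - 2*g^3 + 20*g^2 + g - 9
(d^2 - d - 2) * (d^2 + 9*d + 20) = d^4 + 8*d^3 + 9*d^2 - 38*d - 40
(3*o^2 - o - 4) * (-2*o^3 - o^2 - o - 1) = -6*o^5 - o^4 + 6*o^3 + 2*o^2 + 5*o + 4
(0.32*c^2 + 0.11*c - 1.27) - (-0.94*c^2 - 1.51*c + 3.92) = 1.26*c^2 + 1.62*c - 5.19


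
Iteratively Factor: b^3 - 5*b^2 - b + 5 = (b - 5)*(b^2 - 1) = (b - 5)*(b + 1)*(b - 1)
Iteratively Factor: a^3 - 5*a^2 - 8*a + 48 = (a - 4)*(a^2 - a - 12) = (a - 4)^2*(a + 3)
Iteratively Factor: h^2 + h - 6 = (h + 3)*(h - 2)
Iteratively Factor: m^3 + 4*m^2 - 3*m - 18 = (m + 3)*(m^2 + m - 6) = (m + 3)^2*(m - 2)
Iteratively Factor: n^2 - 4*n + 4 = (n - 2)*(n - 2)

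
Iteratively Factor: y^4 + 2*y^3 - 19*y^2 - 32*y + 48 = (y + 3)*(y^3 - y^2 - 16*y + 16) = (y - 1)*(y + 3)*(y^2 - 16) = (y - 4)*(y - 1)*(y + 3)*(y + 4)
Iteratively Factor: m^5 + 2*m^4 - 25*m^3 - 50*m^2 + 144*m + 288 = (m - 3)*(m^4 + 5*m^3 - 10*m^2 - 80*m - 96) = (m - 3)*(m + 3)*(m^3 + 2*m^2 - 16*m - 32) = (m - 3)*(m + 2)*(m + 3)*(m^2 - 16) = (m - 4)*(m - 3)*(m + 2)*(m + 3)*(m + 4)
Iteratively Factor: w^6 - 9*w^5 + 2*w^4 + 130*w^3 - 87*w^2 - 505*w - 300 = (w - 5)*(w^5 - 4*w^4 - 18*w^3 + 40*w^2 + 113*w + 60) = (w - 5)^2*(w^4 + w^3 - 13*w^2 - 25*w - 12) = (w - 5)^2*(w + 1)*(w^3 - 13*w - 12) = (w - 5)^2*(w + 1)^2*(w^2 - w - 12) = (w - 5)^2*(w - 4)*(w + 1)^2*(w + 3)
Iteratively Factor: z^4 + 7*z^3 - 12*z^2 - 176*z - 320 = (z - 5)*(z^3 + 12*z^2 + 48*z + 64) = (z - 5)*(z + 4)*(z^2 + 8*z + 16) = (z - 5)*(z + 4)^2*(z + 4)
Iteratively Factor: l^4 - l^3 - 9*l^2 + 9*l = (l)*(l^3 - l^2 - 9*l + 9) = l*(l + 3)*(l^2 - 4*l + 3) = l*(l - 1)*(l + 3)*(l - 3)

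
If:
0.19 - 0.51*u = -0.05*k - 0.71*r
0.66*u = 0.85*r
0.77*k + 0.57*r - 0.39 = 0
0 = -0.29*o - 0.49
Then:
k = 10.36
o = -1.69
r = -13.32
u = -17.15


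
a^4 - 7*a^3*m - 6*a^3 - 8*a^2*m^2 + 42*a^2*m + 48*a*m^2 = a*(a - 6)*(a - 8*m)*(a + m)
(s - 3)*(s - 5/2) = s^2 - 11*s/2 + 15/2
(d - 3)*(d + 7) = d^2 + 4*d - 21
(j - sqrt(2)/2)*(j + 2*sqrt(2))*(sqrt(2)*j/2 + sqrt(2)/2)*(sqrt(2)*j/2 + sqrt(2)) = j^4/2 + 3*sqrt(2)*j^3/4 + 3*j^3/2 + 9*sqrt(2)*j^2/4 - 3*j + 3*sqrt(2)*j/2 - 2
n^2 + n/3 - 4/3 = (n - 1)*(n + 4/3)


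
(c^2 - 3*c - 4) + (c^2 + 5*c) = 2*c^2 + 2*c - 4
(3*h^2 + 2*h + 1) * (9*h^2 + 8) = 27*h^4 + 18*h^3 + 33*h^2 + 16*h + 8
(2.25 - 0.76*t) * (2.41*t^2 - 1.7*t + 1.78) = -1.8316*t^3 + 6.7145*t^2 - 5.1778*t + 4.005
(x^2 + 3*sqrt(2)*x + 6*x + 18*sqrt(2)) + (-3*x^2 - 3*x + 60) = -2*x^2 + 3*x + 3*sqrt(2)*x + 18*sqrt(2) + 60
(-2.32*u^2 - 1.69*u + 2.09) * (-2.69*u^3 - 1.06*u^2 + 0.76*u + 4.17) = 6.2408*u^5 + 7.0053*u^4 - 5.5939*u^3 - 13.1742*u^2 - 5.4589*u + 8.7153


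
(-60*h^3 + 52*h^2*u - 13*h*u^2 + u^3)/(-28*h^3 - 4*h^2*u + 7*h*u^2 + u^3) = (30*h^2 - 11*h*u + u^2)/(14*h^2 + 9*h*u + u^2)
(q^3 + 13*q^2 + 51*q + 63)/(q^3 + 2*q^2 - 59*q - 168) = (q + 3)/(q - 8)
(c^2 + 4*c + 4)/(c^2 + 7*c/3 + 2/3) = 3*(c + 2)/(3*c + 1)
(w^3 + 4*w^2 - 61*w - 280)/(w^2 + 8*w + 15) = (w^2 - w - 56)/(w + 3)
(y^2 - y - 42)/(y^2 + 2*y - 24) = (y - 7)/(y - 4)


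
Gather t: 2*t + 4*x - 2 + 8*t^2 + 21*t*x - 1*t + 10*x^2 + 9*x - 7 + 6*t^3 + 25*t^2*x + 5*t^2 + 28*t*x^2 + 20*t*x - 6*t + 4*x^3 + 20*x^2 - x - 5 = 6*t^3 + t^2*(25*x + 13) + t*(28*x^2 + 41*x - 5) + 4*x^3 + 30*x^2 + 12*x - 14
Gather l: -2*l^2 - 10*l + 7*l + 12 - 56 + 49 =-2*l^2 - 3*l + 5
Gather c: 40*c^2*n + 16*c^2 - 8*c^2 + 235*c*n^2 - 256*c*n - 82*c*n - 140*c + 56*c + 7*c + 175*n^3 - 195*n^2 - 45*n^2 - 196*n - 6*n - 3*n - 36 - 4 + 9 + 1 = c^2*(40*n + 8) + c*(235*n^2 - 338*n - 77) + 175*n^3 - 240*n^2 - 205*n - 30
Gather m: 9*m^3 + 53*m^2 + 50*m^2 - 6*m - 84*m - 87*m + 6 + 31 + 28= 9*m^3 + 103*m^2 - 177*m + 65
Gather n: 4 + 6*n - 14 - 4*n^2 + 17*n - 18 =-4*n^2 + 23*n - 28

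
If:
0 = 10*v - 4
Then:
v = 2/5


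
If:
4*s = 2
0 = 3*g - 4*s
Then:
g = 2/3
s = 1/2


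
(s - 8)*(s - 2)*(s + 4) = s^3 - 6*s^2 - 24*s + 64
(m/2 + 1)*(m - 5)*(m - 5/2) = m^3/2 - 11*m^2/4 - 5*m/4 + 25/2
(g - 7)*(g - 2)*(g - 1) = g^3 - 10*g^2 + 23*g - 14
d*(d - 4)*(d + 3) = d^3 - d^2 - 12*d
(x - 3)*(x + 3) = x^2 - 9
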